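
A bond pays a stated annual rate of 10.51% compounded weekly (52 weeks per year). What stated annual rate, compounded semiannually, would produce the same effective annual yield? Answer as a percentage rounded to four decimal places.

EAR = (1 + 0.1051/52)^52 − 1 = 0.110704.
Solve (1 + r/2)^2 = 1.110704: r/2 = 1.110704^(1/2) − 1 = 0.053899, so r = 0.107799 = 10.7799%.

10.7799%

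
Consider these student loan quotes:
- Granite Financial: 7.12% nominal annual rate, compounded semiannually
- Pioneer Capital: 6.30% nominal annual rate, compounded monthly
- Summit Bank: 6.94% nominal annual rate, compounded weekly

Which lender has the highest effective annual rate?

Granite Financial

Granite Financial: (1 + 0.0712/2)^2 − 1 = 7.247%
Pioneer Capital: (1 + 0.0630/12)^12 − 1 = 6.485%
Summit Bank: (1 + 0.0694/52)^52 − 1 = 7.182%
The highest effective annual rate is Granite Financial at 7.247%.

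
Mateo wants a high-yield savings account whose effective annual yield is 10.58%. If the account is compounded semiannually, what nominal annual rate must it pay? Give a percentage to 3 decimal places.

10.314%

(1 + r/2)^2 − 1 = 0.1058, so 1 + r/2 = 1.1058^(1/2).
r/2 = 0.051570, so r = 0.103141 = 10.314%.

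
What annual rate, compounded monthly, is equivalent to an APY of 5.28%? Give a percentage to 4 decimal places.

(1 + r/12)^12 − 1 = 0.0528, so 1 + r/12 = 1.0528^(1/12).
r/12 = 0.004297, so r = 0.051564 = 5.1564%.

5.1564%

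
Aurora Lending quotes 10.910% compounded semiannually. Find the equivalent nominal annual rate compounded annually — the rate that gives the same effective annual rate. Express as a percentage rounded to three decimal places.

EAR = (1 + 0.10910/2)^2 − 1 = 0.112076.
Compounded annually, the equivalent nominal rate is the EAR itself: 11.208%.

11.208%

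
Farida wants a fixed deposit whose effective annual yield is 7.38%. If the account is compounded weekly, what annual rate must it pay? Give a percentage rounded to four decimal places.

7.1253%

(1 + r/52)^52 − 1 = 0.0738, so 1 + r/52 = 1.0738^(1/52).
r/52 = 0.001370, so r = 0.071253 = 7.1253%.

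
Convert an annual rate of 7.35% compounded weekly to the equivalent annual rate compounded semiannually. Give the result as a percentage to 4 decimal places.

EAR = (1 + 0.0735/52)^52 − 1 = 0.076213.
Solve (1 + r/2)^2 = 1.076213: r/2 = 1.076213^(1/2) − 1 = 0.037407, so r = 0.074813 = 7.4813%.

7.4813%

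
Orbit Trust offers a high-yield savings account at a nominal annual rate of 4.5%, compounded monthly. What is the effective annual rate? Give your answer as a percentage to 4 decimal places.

EAR = (1 + 0.045/12)^12 − 1.
= (1 + 0.003750)^12 − 1 = 1.045940 − 1 = 4.5940%.

4.5940%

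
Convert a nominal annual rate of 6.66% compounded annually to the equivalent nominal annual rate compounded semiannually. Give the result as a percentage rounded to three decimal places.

6.553%

Compounded annually, EAR = nominal = 0.066600.
Solve (1 + r/2)^2 = 1.066600: r/2 = 1.066600^(1/2) − 1 = 0.032763, so r = 0.065527 = 6.553%.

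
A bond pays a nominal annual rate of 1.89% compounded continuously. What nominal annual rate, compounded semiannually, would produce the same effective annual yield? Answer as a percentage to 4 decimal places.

EAR under continuous compounding: e^0.0189 − 1 = 0.019080.
Solve (1 + r/2)^2 = 1.019080: r/2 = 1.019080^(1/2) − 1 = 0.009495, so r = 0.018990 = 1.8990%.

1.8990%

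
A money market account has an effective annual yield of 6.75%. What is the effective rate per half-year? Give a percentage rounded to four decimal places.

3.3199%

The per-half-year rate i satisfies (1 + i)^2 = 1 + 0.0675.
i = 1.0675^(1/2) − 1 = 0.0331989 = 3.3199%.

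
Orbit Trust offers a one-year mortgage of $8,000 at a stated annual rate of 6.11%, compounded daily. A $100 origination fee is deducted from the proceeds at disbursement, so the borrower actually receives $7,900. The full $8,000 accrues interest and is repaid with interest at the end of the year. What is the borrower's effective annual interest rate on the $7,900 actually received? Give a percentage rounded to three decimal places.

Amount owed after one year: 8,000 × (1 + 0.0611/365)^365 = 8,000 × 1.063000 = $8,504.00.
Effective rate on net proceeds: 8,504.00 / 7,900 − 1 = 0.076455 = 7.646%.

7.646%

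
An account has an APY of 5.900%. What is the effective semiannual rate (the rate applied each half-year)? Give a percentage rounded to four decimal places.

2.9077%

The per-half-year rate i satisfies (1 + i)^2 = 1 + 0.05900.
i = 1.05900^(1/2) − 1 = 0.0290773 = 2.9077%.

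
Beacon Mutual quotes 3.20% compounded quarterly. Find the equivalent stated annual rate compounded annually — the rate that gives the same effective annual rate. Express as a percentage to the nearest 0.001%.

EAR = (1 + 0.0320/4)^4 − 1 = 0.032386.
Compounded annually, the equivalent nominal rate is the EAR itself: 3.239%.

3.239%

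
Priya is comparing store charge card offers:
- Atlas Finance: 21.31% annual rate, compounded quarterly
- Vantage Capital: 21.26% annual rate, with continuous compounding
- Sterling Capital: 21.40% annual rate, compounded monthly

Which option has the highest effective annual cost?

Vantage Capital

Atlas Finance: (1 + 0.2131/4)^4 − 1 = 23.074%
Vantage Capital: e^0.2126 − 1 = 23.689%
Sterling Capital: (1 + 0.2140/12)^12 − 1 = 23.629%
The highest effective annual rate is Vantage Capital at 23.689%.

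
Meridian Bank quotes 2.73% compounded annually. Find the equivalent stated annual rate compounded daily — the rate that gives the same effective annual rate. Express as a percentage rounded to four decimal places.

Compounded annually, EAR = nominal = 0.027300.
Solve (1 + r/365)^365 = 1.027300: r/365 = 1.027300^(1/365) − 1 = 0.000074, so r = 0.026935 = 2.6935%.

2.6935%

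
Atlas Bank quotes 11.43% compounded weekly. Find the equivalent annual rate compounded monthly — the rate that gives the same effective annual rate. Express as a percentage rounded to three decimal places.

EAR = (1 + 0.1143/52)^52 − 1 = 0.120948.
Solve (1 + r/12)^12 = 1.120948: r/12 = 1.120948^(1/12) − 1 = 0.009560, so r = 0.114719 = 11.472%.

11.472%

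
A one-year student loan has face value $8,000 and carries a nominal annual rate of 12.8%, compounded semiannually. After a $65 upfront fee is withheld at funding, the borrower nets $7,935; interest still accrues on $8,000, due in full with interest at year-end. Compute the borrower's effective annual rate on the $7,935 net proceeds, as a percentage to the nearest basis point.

Amount owed after one year: 8,000 × (1 + 0.128/2)^2 = 8,000 × 1.132096 = $9,056.77.
Effective rate on net proceeds: 9,056.77 / 7,935 − 1 = 0.141370 = 14.14%.

14.14%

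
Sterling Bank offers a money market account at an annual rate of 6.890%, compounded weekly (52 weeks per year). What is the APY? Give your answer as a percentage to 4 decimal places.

7.1280%

EAR = (1 + 0.06890/52)^52 − 1.
= (1 + 0.001325)^52 − 1 = 1.071280 − 1 = 7.1280%.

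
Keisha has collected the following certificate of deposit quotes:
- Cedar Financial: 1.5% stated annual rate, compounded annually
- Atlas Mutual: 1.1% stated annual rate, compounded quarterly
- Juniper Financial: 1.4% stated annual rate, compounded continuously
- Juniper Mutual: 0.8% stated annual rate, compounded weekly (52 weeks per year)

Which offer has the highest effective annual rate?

Cedar Financial: compounded annually, EAR = 1.500%
Atlas Mutual: (1 + 0.011/4)^4 − 1 = 1.105%
Juniper Financial: e^0.014 − 1 = 1.410%
Juniper Mutual: (1 + 0.008/52)^52 − 1 = 0.803%
The highest effective annual rate is Cedar Financial at 1.500%.

Cedar Financial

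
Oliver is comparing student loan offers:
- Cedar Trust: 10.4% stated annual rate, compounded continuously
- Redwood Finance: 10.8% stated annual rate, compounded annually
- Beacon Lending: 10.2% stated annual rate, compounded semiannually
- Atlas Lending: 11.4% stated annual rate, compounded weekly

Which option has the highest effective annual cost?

Atlas Lending

Cedar Trust: e^0.104 − 1 = 10.960%
Redwood Finance: compounded annually, EAR = 10.800%
Beacon Lending: (1 + 0.102/2)^2 − 1 = 10.460%
Atlas Lending: (1 + 0.114/52)^52 − 1 = 12.061%
The highest effective annual rate is Atlas Lending at 12.061%.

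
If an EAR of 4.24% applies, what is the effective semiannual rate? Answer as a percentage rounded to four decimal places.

The per-half-year rate i satisfies (1 + i)^2 = 1 + 0.0424.
i = 1.0424^(1/2) − 1 = 0.0209799 = 2.0980%.

2.0980%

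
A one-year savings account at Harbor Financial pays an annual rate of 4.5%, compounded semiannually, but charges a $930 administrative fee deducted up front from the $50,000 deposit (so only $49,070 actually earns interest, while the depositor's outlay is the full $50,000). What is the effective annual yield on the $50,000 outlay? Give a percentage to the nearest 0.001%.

2.606%

Value after one year: 49,070 × (1 + 0.045/2)^2 = 49,070 × 1.045506 = $51,302.99.
Effective yield on the $50,000 outlay: 51,302.99 / 50,000 − 1 = 0.026060 = 2.606%.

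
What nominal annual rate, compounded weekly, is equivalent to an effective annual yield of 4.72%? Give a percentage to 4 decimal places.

4.6140%

(1 + r/52)^52 − 1 = 0.0472, so 1 + r/52 = 1.0472^(1/52).
r/52 = 0.000887, so r = 0.046140 = 4.6140%.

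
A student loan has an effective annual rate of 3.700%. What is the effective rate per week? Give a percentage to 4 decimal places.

The per-week rate i satisfies (1 + i)^52 = 1 + 0.03700.
i = 1.03700^(1/52) − 1 = 0.0006989 = 0.0699%.

0.0699%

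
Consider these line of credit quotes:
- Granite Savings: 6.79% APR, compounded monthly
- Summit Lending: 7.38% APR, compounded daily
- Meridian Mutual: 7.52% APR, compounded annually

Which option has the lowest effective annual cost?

Granite Savings: (1 + 0.0679/12)^12 − 1 = 7.005%
Summit Lending: (1 + 0.0738/365)^365 − 1 = 7.658%
Meridian Mutual: compounded annually, EAR = 7.520%
The lowest effective annual rate is Granite Savings at 7.005%.

Granite Savings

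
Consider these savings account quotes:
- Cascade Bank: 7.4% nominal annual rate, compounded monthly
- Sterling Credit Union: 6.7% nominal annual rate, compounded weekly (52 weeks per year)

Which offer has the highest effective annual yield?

Cascade Bank

Cascade Bank: (1 + 0.074/12)^12 − 1 = 7.656%
Sterling Credit Union: (1 + 0.067/52)^52 − 1 = 6.925%
The highest effective annual rate is Cascade Bank at 7.656%.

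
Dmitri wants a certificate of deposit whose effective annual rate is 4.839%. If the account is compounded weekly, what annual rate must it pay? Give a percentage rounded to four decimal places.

(1 + r/52)^52 − 1 = 0.04839, so 1 + r/52 = 1.04839^(1/52).
r/52 = 0.000909, so r = 0.047277 = 4.7277%.

4.7277%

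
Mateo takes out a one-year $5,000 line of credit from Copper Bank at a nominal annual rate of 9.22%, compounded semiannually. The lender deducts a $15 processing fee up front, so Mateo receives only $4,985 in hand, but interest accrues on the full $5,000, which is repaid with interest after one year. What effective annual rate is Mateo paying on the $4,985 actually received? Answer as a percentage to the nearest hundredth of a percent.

Amount owed after one year: 5,000 × (1 + 0.0922/2)^2 = 5,000 × 1.094325 = $5,471.63.
Effective rate on net proceeds: 5,471.63 / 4,985 − 1 = 0.097618 = 9.76%.

9.76%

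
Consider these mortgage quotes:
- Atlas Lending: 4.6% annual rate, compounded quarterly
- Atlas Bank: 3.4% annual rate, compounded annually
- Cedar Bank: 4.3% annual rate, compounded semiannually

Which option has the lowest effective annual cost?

Atlas Lending: (1 + 0.046/4)^4 − 1 = 4.680%
Atlas Bank: compounded annually, EAR = 3.400%
Cedar Bank: (1 + 0.043/2)^2 − 1 = 4.346%
The lowest effective annual rate is Atlas Bank at 3.400%.

Atlas Bank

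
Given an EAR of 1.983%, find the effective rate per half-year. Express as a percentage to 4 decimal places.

The per-half-year rate i satisfies (1 + i)^2 = 1 + 0.01983.
i = 1.01983^(1/2) − 1 = 0.0098663 = 0.9866%.

0.9866%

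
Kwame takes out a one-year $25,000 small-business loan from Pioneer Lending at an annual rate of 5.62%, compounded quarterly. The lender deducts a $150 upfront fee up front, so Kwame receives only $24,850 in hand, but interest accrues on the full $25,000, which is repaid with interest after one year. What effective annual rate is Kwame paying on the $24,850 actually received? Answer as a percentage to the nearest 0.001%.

Amount owed after one year: 25,000 × (1 + 0.0562/4)^4 = 25,000 × 1.057396 = $26,434.89.
Effective rate on net proceeds: 26,434.89 / 24,850 − 1 = 0.063778 = 6.378%.

6.378%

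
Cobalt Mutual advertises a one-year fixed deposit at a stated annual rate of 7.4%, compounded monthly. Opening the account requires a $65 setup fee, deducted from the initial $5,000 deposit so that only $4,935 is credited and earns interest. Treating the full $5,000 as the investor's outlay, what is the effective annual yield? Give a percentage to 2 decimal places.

6.26%

Value after one year: 4,935 × (1 + 0.074/12)^12 = 4,935 × 1.076562 = $5,312.83.
Effective yield on the $5,000 outlay: 5,312.83 / 5,000 − 1 = 0.062567 = 6.26%.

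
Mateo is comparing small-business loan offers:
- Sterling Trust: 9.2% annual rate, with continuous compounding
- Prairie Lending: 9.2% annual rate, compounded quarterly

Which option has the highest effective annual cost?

Sterling Trust

Sterling Trust: e^0.092 − 1 = 9.636%
Prairie Lending: (1 + 0.092/4)^4 − 1 = 9.522%
The highest effective annual rate is Sterling Trust at 9.636%.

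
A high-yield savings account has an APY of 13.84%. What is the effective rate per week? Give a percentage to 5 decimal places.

0.24959%

The per-week rate i satisfies (1 + i)^52 = 1 + 0.1384.
i = 1.1384^(1/52) − 1 = 0.0024959 = 0.24959%.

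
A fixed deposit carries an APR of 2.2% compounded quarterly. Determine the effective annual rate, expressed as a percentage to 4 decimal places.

EAR = (1 + 0.022/4)^4 − 1.
= (1 + 0.005500)^4 − 1 = 1.022182 − 1 = 2.2182%.

2.2182%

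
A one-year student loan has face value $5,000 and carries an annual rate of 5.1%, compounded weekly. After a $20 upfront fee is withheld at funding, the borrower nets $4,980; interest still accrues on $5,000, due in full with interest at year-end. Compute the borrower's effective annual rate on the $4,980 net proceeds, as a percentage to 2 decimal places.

Amount owed after one year: 5,000 × (1 + 0.051/52)^52 = 5,000 × 1.052297 = $5,261.48.
Effective rate on net proceeds: 5,261.48 / 4,980 − 1 = 0.056523 = 5.65%.

5.65%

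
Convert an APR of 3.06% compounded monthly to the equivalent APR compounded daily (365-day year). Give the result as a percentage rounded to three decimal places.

3.056%

EAR = (1 + 0.0306/12)^12 − 1 = 0.031033.
Solve (1 + r/365)^365 = 1.031033: r/365 = 1.031033^(1/365) − 1 = 0.000084, so r = 0.030562 = 3.056%.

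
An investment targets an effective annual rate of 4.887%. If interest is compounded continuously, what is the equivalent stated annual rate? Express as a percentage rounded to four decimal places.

Continuous: nominal r satisfies e^r − 1 = 0.04887.
r = ln(1 + 0.04887) = ln(1.04887) = 0.047713 = 4.7713%.

4.7713%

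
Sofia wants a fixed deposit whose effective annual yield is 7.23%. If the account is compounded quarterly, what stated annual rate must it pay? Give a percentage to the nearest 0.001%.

7.042%

(1 + r/4)^4 − 1 = 0.0723, so 1 + r/4 = 1.0723^(1/4).
r/4 = 0.017605, so r = 0.070419 = 7.042%.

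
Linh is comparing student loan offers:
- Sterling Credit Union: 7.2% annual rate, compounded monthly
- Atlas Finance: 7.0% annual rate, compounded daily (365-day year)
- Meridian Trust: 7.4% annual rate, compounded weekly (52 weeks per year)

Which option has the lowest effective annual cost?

Sterling Credit Union: (1 + 0.072/12)^12 − 1 = 7.442%
Atlas Finance: (1 + 0.070/365)^365 − 1 = 7.250%
Meridian Trust: (1 + 0.074/52)^52 − 1 = 7.675%
The lowest effective annual rate is Atlas Finance at 7.250%.

Atlas Finance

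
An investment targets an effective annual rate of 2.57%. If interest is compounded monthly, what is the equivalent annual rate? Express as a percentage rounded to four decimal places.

2.5402%

(1 + r/12)^12 − 1 = 0.0257, so 1 + r/12 = 1.0257^(1/12).
r/12 = 0.002117, so r = 0.025402 = 2.5402%.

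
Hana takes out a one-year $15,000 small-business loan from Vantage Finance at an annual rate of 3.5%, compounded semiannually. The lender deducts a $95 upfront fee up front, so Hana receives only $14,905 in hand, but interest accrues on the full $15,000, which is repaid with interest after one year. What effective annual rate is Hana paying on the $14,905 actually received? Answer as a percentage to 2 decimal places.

4.19%

Amount owed after one year: 15,000 × (1 + 0.035/2)^2 = 15,000 × 1.035306 = $15,529.59.
Effective rate on net proceeds: 15,529.59 / 14,905 − 1 = 0.041905 = 4.19%.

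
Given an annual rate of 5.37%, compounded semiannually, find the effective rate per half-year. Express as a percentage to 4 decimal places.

2.6850%

With a nominal annual rate compounded semiannually, the periodic rate is the nominal rate divided by 2.
i = 0.0537 / 2 = 0.0268500 = 2.6850%.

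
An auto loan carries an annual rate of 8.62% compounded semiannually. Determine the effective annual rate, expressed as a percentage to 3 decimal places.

EAR = (1 + 0.0862/2)^2 − 1.
= 1.088058 − 1 = 8.806%.

8.806%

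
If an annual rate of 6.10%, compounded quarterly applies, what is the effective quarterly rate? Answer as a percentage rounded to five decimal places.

With a nominal annual rate compounded quarterly, the periodic rate is the nominal rate divided by 4.
i = 0.0610 / 4 = 0.0152500 = 1.52500%.

1.52500%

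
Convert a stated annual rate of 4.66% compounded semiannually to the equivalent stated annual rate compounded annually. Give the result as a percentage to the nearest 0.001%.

EAR = (1 + 0.0466/2)^2 − 1 = 0.047143.
Compounded annually, the equivalent nominal rate is the EAR itself: 4.714%.

4.714%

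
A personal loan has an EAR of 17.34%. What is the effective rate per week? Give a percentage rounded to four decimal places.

The per-week rate i satisfies (1 + i)^52 = 1 + 0.1734.
i = 1.1734^(1/52) − 1 = 0.0030798 = 0.3080%.

0.3080%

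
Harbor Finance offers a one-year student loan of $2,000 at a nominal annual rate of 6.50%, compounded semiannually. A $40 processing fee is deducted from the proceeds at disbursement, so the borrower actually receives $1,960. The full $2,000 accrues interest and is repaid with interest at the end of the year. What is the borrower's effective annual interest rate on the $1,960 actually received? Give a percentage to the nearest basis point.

8.78%

Amount owed after one year: 2,000 × (1 + 0.0650/2)^2 = 2,000 × 1.066056 = $2,132.11.
Effective rate on net proceeds: 2,132.11 / 1,960 − 1 = 0.087812 = 8.78%.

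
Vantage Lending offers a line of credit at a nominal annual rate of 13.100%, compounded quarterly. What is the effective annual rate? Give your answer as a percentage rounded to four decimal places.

EAR = (1 + 0.13100/4)^4 − 1.
= (1 + 0.032750)^4 − 1 = 1.137577 − 1 = 13.7577%.

13.7577%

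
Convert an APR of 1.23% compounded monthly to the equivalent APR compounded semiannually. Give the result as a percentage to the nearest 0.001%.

EAR = (1 + 0.0123/12)^12 − 1 = 0.012370.
Solve (1 + r/2)^2 = 1.012370: r/2 = 1.012370^(1/2) − 1 = 0.006166, so r = 0.012332 = 1.233%.

1.233%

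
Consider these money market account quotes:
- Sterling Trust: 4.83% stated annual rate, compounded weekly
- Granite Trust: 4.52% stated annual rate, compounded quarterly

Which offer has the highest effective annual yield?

Sterling Trust: (1 + 0.0483/52)^52 − 1 = 4.946%
Granite Trust: (1 + 0.0452/4)^4 − 1 = 4.597%
The highest effective annual rate is Sterling Trust at 4.946%.

Sterling Trust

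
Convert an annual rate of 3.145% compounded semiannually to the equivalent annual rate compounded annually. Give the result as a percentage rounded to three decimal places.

3.170%

EAR = (1 + 0.03145/2)^2 − 1 = 0.031697.
Compounded annually, the equivalent nominal rate is the EAR itself: 3.170%.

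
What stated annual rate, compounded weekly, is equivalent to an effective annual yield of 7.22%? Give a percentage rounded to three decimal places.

(1 + r/52)^52 − 1 = 0.0722, so 1 + r/52 = 1.0722^(1/52).
r/52 = 0.001342, so r = 0.069759 = 6.976%.

6.976%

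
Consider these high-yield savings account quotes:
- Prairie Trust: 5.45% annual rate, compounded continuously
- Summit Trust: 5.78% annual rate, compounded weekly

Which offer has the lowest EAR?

Prairie Trust

Prairie Trust: e^0.0545 − 1 = 5.601%
Summit Trust: (1 + 0.0578/52)^52 − 1 = 5.947%
The lowest effective annual rate is Prairie Trust at 5.601%.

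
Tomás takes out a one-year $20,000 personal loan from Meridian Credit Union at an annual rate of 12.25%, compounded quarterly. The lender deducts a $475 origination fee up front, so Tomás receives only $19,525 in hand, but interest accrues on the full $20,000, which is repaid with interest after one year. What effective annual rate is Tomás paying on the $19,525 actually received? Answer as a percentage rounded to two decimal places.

Amount owed after one year: 20,000 × (1 + 0.1225/4)^4 = 20,000 × 1.128243 = $22,564.86.
Effective rate on net proceeds: 22,564.86 / 19,525 − 1 = 0.155691 = 15.57%.

15.57%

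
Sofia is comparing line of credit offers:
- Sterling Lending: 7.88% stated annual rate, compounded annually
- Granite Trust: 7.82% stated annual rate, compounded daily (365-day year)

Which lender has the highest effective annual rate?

Sterling Lending: compounded annually, EAR = 7.880%
Granite Trust: (1 + 0.0782/365)^365 − 1 = 8.133%
The highest effective annual rate is Granite Trust at 8.133%.

Granite Trust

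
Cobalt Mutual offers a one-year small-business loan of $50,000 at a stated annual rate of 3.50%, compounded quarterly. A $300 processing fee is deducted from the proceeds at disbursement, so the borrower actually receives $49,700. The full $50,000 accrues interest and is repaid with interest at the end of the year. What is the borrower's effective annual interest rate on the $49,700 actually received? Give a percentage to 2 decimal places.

Amount owed after one year: 50,000 × (1 + 0.0350/4)^4 = 50,000 × 1.035462 = $51,773.10.
Effective rate on net proceeds: 51,773.10 / 49,700 − 1 = 0.041712 = 4.17%.

4.17%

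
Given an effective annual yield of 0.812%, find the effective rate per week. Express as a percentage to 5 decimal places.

The per-week rate i satisfies (1 + i)^52 = 1 + 0.00812.
i = 1.00812^(1/52) − 1 = 0.0001555 = 0.01555%.

0.01555%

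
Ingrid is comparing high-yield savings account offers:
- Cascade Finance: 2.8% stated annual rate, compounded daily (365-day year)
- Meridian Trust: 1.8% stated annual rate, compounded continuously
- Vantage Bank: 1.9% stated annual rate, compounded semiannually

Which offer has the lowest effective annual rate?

Cascade Finance: (1 + 0.028/365)^365 − 1 = 2.839%
Meridian Trust: e^0.018 − 1 = 1.816%
Vantage Bank: (1 + 0.019/2)^2 − 1 = 1.909%
The lowest effective annual rate is Meridian Trust at 1.816%.

Meridian Trust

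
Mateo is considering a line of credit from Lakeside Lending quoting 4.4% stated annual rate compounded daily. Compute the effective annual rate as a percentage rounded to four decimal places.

4.4980%

EAR = (1 + 0.044/365)^365 − 1.
= (1 + 0.000121)^365 − 1 = 1.044980 − 1 = 4.4980%.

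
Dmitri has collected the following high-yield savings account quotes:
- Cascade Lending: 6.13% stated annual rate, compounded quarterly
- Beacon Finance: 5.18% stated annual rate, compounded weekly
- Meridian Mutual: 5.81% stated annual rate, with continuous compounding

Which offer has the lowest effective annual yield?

Beacon Finance

Cascade Lending: (1 + 0.0613/4)^4 − 1 = 6.272%
Beacon Finance: (1 + 0.0518/52)^52 − 1 = 5.314%
Meridian Mutual: e^0.0581 − 1 = 5.982%
The lowest effective annual rate is Beacon Finance at 5.314%.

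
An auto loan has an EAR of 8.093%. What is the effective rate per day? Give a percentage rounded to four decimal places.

0.0213%

The per-day rate i satisfies (1 + i)^365 = 1 + 0.08093.
i = 1.08093^(1/365) − 1 = 0.0002132 = 0.0213%.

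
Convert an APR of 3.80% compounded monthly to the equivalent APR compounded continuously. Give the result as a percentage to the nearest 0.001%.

3.794%

EAR = (1 + 0.0380/12)^12 − 1 = 0.038669.
Equivalent continuous rate: r = ln(1 + 0.038669) = 0.037940 = 3.794%.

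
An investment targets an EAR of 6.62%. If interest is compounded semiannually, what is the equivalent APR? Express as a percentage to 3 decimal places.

(1 + r/2)^2 − 1 = 0.0662, so 1 + r/2 = 1.0662^(1/2).
r/2 = 0.032570, so r = 0.065139 = 6.514%.

6.514%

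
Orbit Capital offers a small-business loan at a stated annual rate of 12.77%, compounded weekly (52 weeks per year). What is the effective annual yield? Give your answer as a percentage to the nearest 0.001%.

13.603%

EAR = (1 + 0.1277/52)^52 − 1.
= 1.136034 − 1 = 13.603%.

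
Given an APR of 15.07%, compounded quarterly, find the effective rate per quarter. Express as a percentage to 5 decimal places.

With a nominal annual rate compounded quarterly, the periodic rate is the nominal rate divided by 4.
i = 0.1507 / 4 = 0.0376750 = 3.76750%.

3.76750%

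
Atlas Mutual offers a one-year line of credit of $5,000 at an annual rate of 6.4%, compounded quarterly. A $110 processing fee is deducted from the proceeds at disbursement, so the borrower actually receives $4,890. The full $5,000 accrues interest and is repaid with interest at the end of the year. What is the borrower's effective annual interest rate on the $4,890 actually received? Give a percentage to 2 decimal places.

8.95%

Amount owed after one year: 5,000 × (1 + 0.064/4)^4 = 5,000 × 1.065552 = $5,327.76.
Effective rate on net proceeds: 5,327.76 / 4,890 − 1 = 0.089522 = 8.95%.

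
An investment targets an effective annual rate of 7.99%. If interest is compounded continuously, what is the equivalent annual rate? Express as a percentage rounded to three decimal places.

Continuous: nominal r satisfies e^r − 1 = 0.0799.
r = ln(1 + 0.0799) = ln(1.0799) = 0.076868 = 7.687%.

7.687%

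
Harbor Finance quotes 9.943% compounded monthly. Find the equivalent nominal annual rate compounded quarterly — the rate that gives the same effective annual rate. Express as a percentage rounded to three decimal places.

10.026%

EAR = (1 + 0.09943/12)^12 − 1 = 0.104089.
Solve (1 + r/4)^4 = 1.104089: r/4 = 1.104089^(1/4) − 1 = 0.025064, so r = 0.100256 = 10.026%.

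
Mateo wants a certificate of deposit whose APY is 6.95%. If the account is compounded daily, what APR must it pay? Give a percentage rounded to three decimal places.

(1 + r/365)^365 − 1 = 0.0695, so 1 + r/365 = 1.0695^(1/365).
r/365 = 0.000184, so r = 0.067197 = 6.720%.

6.720%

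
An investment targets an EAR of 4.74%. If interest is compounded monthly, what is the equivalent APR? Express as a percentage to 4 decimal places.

4.6400%

(1 + r/12)^12 − 1 = 0.0474, so 1 + r/12 = 1.0474^(1/12).
r/12 = 0.003867, so r = 0.046400 = 4.6400%.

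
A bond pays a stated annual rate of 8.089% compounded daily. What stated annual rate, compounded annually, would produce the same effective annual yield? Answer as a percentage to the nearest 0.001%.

8.424%

EAR = (1 + 0.08089/365)^365 − 1 = 0.084242.
Compounded annually, the equivalent nominal rate is the EAR itself: 8.424%.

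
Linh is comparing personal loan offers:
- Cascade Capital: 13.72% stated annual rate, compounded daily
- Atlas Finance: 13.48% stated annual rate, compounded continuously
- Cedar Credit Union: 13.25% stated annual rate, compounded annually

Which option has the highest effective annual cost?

Cascade Capital

Cascade Capital: (1 + 0.1372/365)^365 − 1 = 14.703%
Atlas Finance: e^0.1348 − 1 = 14.431%
Cedar Credit Union: compounded annually, EAR = 13.250%
The highest effective annual rate is Cascade Capital at 14.703%.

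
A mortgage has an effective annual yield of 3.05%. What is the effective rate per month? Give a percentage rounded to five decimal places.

The per-month rate i satisfies (1 + i)^12 = 1 + 0.0305.
i = 1.0305^(1/12) − 1 = 0.0025068 = 0.25068%.

0.25068%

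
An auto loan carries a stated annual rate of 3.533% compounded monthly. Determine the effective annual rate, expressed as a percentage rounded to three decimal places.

EAR = (1 + 0.03533/12)^12 − 1.
= 1.035908 − 1 = 3.591%.

3.591%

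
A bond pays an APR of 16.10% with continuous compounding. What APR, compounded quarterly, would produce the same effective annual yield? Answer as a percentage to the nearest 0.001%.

16.428%

EAR under continuous compounding: e^0.1610 − 1 = 0.174685.
Solve (1 + r/4)^4 = 1.174685: r/4 = 1.174685^(1/4) − 1 = 0.041071, so r = 0.164284 = 16.428%.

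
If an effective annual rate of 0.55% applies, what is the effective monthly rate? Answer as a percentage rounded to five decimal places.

The per-month rate i satisfies (1 + i)^12 = 1 + 0.0055.
i = 1.0055^(1/12) − 1 = 0.0004572 = 0.04572%.

0.04572%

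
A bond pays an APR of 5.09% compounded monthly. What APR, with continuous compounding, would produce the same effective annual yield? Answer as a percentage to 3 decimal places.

EAR = (1 + 0.0509/12)^12 − 1 = 0.052104.
Equivalent continuous rate: r = ln(1 + 0.052104) = 0.050792 = 5.079%.

5.079%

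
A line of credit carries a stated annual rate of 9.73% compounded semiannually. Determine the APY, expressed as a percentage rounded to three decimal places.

9.967%

EAR = (1 + 0.0973/2)^2 − 1.
= (1 + 0.048650)^2 − 1 = 1.099667 − 1 = 9.967%.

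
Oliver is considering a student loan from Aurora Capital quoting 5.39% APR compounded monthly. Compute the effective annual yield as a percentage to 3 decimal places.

EAR = (1 + 0.0539/12)^12 − 1.
= (1 + 0.004492)^12 − 1 = 1.055252 − 1 = 5.525%.

5.525%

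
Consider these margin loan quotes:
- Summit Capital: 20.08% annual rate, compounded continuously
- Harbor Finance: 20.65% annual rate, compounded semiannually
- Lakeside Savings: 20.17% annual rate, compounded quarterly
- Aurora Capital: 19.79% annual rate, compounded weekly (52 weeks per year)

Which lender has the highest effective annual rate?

Summit Capital

Summit Capital: e^0.2008 − 1 = 22.238%
Harbor Finance: (1 + 0.2065/2)^2 − 1 = 21.716%
Lakeside Savings: (1 + 0.2017/4)^4 − 1 = 21.748%
Aurora Capital: (1 + 0.1979/52)^52 − 1 = 21.838%
The highest effective annual rate is Summit Capital at 22.238%.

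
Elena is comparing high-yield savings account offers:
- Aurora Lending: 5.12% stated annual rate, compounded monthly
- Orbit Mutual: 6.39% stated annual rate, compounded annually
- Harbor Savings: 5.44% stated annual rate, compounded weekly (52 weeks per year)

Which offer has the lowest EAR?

Aurora Lending

Aurora Lending: (1 + 0.0512/12)^12 − 1 = 5.242%
Orbit Mutual: compounded annually, EAR = 6.390%
Harbor Savings: (1 + 0.0544/52)^52 − 1 = 5.588%
The lowest effective annual rate is Aurora Lending at 5.242%.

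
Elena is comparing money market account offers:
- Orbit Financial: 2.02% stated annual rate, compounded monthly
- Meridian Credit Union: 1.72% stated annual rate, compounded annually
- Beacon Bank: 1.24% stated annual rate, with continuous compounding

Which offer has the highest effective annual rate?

Orbit Financial: (1 + 0.0202/12)^12 − 1 = 2.039%
Meridian Credit Union: compounded annually, EAR = 1.720%
Beacon Bank: e^0.0124 − 1 = 1.248%
The highest effective annual rate is Orbit Financial at 2.039%.

Orbit Financial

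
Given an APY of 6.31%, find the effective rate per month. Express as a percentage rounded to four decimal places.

The per-month rate i satisfies (1 + i)^12 = 1 + 0.0631.
i = 1.0631^(1/12) − 1 = 0.0051121 = 0.5112%.

0.5112%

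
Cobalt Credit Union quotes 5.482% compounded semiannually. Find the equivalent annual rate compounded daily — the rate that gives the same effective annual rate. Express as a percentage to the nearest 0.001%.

EAR = (1 + 0.05482/2)^2 − 1 = 0.055571.
Solve (1 + r/365)^365 = 1.055571: r/365 = 1.055571^(1/365) − 1 = 0.000148, so r = 0.054086 = 5.409%.

5.409%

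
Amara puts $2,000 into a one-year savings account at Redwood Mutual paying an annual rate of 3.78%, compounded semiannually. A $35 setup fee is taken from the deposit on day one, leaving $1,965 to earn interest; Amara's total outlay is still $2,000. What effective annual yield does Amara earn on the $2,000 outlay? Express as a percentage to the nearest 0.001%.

1.999%

Value after one year: 1,965 × (1 + 0.0378/2)^2 = 1,965 × 1.038157 = $2,039.98.
Effective yield on the $2,000 outlay: 2,039.98 / 2,000 − 1 = 0.019989 = 1.999%.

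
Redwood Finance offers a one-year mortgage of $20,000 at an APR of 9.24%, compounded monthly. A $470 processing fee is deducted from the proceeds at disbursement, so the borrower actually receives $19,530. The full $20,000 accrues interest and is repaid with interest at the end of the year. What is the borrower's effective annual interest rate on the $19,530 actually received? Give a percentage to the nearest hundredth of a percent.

Amount owed after one year: 20,000 × (1 + 0.0924/12)^12 = 20,000 × 1.096415 = $21,928.31.
Effective rate on net proceeds: 21,928.31 / 19,530 − 1 = 0.122801 = 12.28%.

12.28%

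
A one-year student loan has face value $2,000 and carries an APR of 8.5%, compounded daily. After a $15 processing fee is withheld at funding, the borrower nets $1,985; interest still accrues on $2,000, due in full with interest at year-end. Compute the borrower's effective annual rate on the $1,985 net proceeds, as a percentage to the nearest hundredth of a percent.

Amount owed after one year: 2,000 × (1 + 0.085/365)^365 = 2,000 × 1.088706 = $2,177.41.
Effective rate on net proceeds: 2,177.41 / 1,985 − 1 = 0.096933 = 9.69%.

9.69%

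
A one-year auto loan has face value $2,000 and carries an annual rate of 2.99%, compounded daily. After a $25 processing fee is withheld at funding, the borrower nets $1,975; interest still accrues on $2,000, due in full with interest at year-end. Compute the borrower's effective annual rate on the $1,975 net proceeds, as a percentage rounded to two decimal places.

Amount owed after one year: 2,000 × (1 + 0.0299/365)^365 = 2,000 × 1.030350 = $2,060.70.
Effective rate on net proceeds: 2,060.70 / 1,975 − 1 = 0.043393 = 4.34%.

4.34%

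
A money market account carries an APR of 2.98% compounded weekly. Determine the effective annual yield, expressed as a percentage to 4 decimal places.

3.0240%

EAR = (1 + 0.0298/52)^52 − 1.
= 1.030240 − 1 = 3.0240%.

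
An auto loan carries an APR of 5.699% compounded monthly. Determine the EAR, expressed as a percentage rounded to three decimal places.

5.850%

EAR = (1 + 0.05699/12)^12 − 1.
= (1 + 0.004749)^12 − 1 = 1.058502 − 1 = 5.850%.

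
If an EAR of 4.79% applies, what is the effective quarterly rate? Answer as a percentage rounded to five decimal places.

1.17657%

The per-quarter rate i satisfies (1 + i)^4 = 1 + 0.0479.
i = 1.0479^(1/4) − 1 = 0.0117657 = 1.17657%.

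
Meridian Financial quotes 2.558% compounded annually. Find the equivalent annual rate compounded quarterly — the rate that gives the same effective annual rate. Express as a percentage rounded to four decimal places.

2.5338%

Compounded annually, EAR = nominal = 0.025580.
Solve (1 + r/4)^4 = 1.025580: r/4 = 1.025580^(1/4) − 1 = 0.006335, so r = 0.025338 = 2.5338%.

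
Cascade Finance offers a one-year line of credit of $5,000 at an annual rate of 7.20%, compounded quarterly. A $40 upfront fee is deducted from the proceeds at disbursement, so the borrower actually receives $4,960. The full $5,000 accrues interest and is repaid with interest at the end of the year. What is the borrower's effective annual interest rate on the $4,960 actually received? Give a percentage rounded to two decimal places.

8.26%

Amount owed after one year: 5,000 × (1 + 0.0720/4)^4 = 5,000 × 1.073967 = $5,369.84.
Effective rate on net proceeds: 5,369.84 / 4,960 − 1 = 0.082628 = 8.26%.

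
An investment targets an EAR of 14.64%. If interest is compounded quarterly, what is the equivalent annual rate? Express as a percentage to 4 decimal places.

13.8987%

(1 + r/4)^4 − 1 = 0.1464, so 1 + r/4 = 1.1464^(1/4).
r/4 = 0.034747, so r = 0.138987 = 13.8987%.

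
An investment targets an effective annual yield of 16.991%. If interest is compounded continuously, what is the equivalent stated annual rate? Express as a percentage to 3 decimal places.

Continuous: nominal r satisfies e^r − 1 = 0.16991.
r = ln(1 + 0.16991) = ln(1.16991) = 0.156927 = 15.693%.

15.693%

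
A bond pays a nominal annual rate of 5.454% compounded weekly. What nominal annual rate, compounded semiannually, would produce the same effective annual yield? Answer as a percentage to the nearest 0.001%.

5.526%

EAR = (1 + 0.05454/52)^52 − 1 = 0.056025.
Solve (1 + r/2)^2 = 1.056025: r/2 = 1.056025^(1/2) − 1 = 0.027631, so r = 0.055261 = 5.526%.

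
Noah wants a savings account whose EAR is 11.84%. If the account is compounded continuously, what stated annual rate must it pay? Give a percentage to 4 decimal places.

11.1899%

Continuous: nominal r satisfies e^r − 1 = 0.1184.
r = ln(1 + 0.1184) = ln(1.1184) = 0.111899 = 11.1899%.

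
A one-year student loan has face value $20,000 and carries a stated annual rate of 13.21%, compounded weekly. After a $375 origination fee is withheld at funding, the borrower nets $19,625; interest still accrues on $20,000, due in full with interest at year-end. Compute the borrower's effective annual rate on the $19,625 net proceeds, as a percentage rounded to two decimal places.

16.28%

Amount owed after one year: 20,000 × (1 + 0.1321/52)^52 = 20,000 × 1.141031 = $22,820.63.
Effective rate on net proceeds: 22,820.63 / 19,625 − 1 = 0.162834 = 16.28%.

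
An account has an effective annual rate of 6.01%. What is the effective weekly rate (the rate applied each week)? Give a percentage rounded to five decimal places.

The per-week rate i satisfies (1 + i)^52 = 1 + 0.0601.
i = 1.0601^(1/52) − 1 = 0.0011230 = 0.11230%.

0.11230%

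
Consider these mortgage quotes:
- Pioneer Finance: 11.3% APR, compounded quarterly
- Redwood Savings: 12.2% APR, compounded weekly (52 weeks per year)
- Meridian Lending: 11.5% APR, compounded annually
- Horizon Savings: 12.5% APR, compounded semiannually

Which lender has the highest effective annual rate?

Pioneer Finance: (1 + 0.113/4)^4 − 1 = 11.788%
Redwood Savings: (1 + 0.122/52)^52 − 1 = 12.959%
Meridian Lending: compounded annually, EAR = 11.500%
Horizon Savings: (1 + 0.125/2)^2 − 1 = 12.891%
The highest effective annual rate is Redwood Savings at 12.959%.

Redwood Savings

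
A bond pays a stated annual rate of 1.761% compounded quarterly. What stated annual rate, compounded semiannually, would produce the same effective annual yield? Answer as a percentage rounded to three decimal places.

1.765%

EAR = (1 + 0.01761/4)^4 − 1 = 0.017727.
Solve (1 + r/2)^2 = 1.017727: r/2 = 1.017727^(1/2) − 1 = 0.008824, so r = 0.017649 = 1.765%.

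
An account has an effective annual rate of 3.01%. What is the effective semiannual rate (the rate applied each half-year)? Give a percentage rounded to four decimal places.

1.4938%

The per-half-year rate i satisfies (1 + i)^2 = 1 + 0.0301.
i = 1.0301^(1/2) − 1 = 0.0149384 = 1.4938%.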